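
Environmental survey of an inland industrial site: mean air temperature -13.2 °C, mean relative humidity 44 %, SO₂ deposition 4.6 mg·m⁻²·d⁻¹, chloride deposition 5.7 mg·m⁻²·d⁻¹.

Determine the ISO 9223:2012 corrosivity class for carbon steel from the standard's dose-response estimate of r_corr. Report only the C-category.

carbon steel: f(T) = +0.150·(T−10) [T≤10 °C] = -3.4800
  Pd branch = 1.77·Pd^0.52·e^(0.02·RH+f) = 0.2907 μm/a
  Sd branch = 0.102·Sd^0.62·e^(0.033·RH+0.04·T) = 0.756 μm/a
  r_corr = 0.2907 + 0.756 = 1.047 μm/a
1.05 μm/a falls in (0, 1.3] for carbon steel → category C1

C1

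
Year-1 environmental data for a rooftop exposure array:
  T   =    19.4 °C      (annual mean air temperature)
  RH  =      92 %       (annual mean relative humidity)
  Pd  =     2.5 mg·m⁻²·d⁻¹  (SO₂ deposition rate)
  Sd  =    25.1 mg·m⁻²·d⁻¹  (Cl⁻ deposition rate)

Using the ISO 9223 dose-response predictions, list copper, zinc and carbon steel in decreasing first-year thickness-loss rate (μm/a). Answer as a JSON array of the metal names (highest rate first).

["carbon steel", "copper", "zinc"]

copper: f(T) = -0.080·(T−10) [T>10 °C] = -0.7520
  Pd branch = 0.0053·Pd^0.26·e^(0.059·RH+f) = 0.7219 μm/a
  Sd branch = 0.01025·Sd^0.27·e^(0.036·RH+0.049·T) = 1.737 μm/a
  sum: 0.7219 + 1.737 → r_corr = 2.459 μm/a
zinc: temperature factor f = -0.071·(9.4) = -0.6674
  SO₂ term: 0.0129·2.5^0.44·exp(0.046·92-0.6674) = 0.682
  Sd branch = 0.0175·Sd^0.57·e^(0.008·RH+0.085·T) = 1.193 μm/a
  sum: 0.682 + 1.193 → r_corr = 1.875 μm/a
carbon steel: T>10 °C ⇒ hinge -0.054·(19.4−10) = -0.5076
  SO₂ term: 1.77·2.5^0.52·exp(0.02·92-0.5076) = 10.8
  Sd branch = 0.102·Sd^0.62·e^(0.033·RH+0.04·T) = 34.04 μm/a
  sum: 10.8 + 34.04 → r_corr = 44.84 μm/a
Ordering by μm/a: carbon steel (44.8) > copper (2.46) > zinc (1.87)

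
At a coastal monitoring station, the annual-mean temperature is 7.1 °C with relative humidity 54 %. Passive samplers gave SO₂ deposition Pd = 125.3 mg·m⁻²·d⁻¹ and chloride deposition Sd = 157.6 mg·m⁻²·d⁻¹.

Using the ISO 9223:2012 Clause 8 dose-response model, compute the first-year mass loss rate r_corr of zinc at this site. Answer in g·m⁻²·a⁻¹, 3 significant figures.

zinc: f(T) = +0.038·(T−10) [T≤10 °C] = -0.1102
  Pd branch = 0.0129·Pd^0.44·e^(0.046·RH+f) = 1.16 μm/a
  Sd branch = 0.0175·Sd^0.57·e^(0.008·RH+0.085·T) = 0.8818 μm/a
  r_corr = 1.16 + 0.8818 = 2.042 μm/a
Convert to mass loss: 2.042 μm/a × 7.14 g/cm³ = 14.58 g·m⁻²·a⁻¹

r_corr = 14.6 g·m⁻²·a⁻¹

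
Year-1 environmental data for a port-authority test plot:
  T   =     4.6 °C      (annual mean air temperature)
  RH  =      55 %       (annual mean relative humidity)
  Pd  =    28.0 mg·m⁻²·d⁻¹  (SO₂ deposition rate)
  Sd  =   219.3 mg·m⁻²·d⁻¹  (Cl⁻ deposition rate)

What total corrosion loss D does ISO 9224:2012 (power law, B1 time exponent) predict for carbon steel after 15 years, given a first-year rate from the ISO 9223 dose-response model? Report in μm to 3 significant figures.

carbon steel: T≤10 °C ⇒ hinge +0.150·(4.6−10) = -0.8100
  Pd branch = 1.77·Pd^0.52·e^(0.02·RH+f) = 13.38 μm/a
  Sd branch = 0.102·Sd^0.62·e^(0.033·RH+0.04·T) = 21.29 μm/a
  r_corr = 13.38 + 21.29 = 34.67 μm/a
ISO 9224: D(t) = r_corr · t^b with b = 0.523 (carbon steel, B1)
  D(15) = 34.67 × 15^0.523 = 34.67 × 4.122 = 142.9 μm

D(15) = 143 μm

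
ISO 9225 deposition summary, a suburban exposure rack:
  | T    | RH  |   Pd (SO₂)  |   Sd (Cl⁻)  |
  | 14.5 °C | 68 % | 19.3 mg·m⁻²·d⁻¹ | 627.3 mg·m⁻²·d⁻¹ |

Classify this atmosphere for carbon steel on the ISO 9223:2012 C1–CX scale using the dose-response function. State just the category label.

C5

carbon steel: T>10 °C ⇒ hinge -0.054·(14.5−10) = -0.2430
  sulphur-dioxide contribution → 25.21 μm/a
  chloride contribution → 93.21 μm/a
  ⇒ r_corr(carbon steel) = 118.4 μm/a
Category bounds: 80…200 μm/a bracket r_corr ⇒ C5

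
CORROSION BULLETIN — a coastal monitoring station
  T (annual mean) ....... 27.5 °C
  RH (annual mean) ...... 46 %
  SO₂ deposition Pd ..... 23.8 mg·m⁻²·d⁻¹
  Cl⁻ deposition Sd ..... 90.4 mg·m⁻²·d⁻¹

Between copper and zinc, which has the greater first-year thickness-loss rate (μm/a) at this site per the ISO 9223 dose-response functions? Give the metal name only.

copper: T>10 °C ⇒ hinge -0.080·(27.5−10) = -1.4000
  sulphur-dioxide contribution → 0.04496 μm/a
  chloride contribution → 0.6971 μm/a
  ⇒ r_corr(copper) = 0.7421 μm/a
zinc: temperature factor f = -0.071·(17.5) = -1.2425
  sulphur-dioxide contribution → 0.1246 μm/a
  chloride contribution → 3.412 μm/a
  total first-year rate 3.537 μm/a
Ordering by μm/a: zinc (3.54) > copper (0.742)

zinc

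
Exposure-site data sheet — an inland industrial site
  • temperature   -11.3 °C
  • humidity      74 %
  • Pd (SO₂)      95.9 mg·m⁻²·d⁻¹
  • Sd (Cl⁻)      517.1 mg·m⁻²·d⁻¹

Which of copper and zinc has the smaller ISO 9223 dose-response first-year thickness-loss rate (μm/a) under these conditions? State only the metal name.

copper

copper: temperature factor f = +0.126·(-21.3) = -2.6838
  SO₂ term: 0.0053·95.9^0.26·exp(0.059·74-2.6838) = 0.09335
  Cl⁻ term: 0.01025·517.1^0.27·exp(0.036·74+0.049·-11.3) = 0.457
  sum: 0.09335 + 0.457 → r_corr = 0.5503 μm/a
zinc: temperature factor f = +0.038·(-21.3) = -0.8094
  SO₂ term: 0.0129·95.9^0.44·exp(0.046·74-0.8094) = 1.287
  Cl⁻ term: 0.0175·517.1^0.57·exp(0.008·74+0.085·-11.3) = 0.4263
  sum: 1.287 + 0.4263 → r_corr = 1.713 μm/a
Ordering by μm/a: zinc (1.71) > copper (0.55)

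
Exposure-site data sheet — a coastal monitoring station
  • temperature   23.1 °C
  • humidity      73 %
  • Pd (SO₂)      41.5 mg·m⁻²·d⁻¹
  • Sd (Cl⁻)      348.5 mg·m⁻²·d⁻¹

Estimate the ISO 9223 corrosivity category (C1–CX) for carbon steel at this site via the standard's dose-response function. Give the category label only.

C5

carbon steel: f(T) = -0.054·(T−10) [T>10 °C] = -0.7074
  SO₂ term: 1.77·41.5^0.52·exp(0.02·73-0.7074) = 26.07
  Cl⁻ term: 0.102·348.5^0.62·exp(0.033·73+0.04·23.1) = 107.7
  sum: 26.07 + 107.7 → r_corr = 133.8 μm/a
134 μm/a falls in (80, 200] for carbon steel → category C5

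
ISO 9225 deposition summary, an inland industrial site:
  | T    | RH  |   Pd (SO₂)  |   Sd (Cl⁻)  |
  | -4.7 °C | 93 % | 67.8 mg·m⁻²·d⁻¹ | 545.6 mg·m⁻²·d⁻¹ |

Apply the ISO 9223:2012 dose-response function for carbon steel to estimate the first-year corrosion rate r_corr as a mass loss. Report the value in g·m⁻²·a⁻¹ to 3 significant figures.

r_corr = 799 g·m⁻²·a⁻¹

carbon steel: f(T) = +0.150·(T−10) [T≤10 °C] = -2.2050
  Pd branch = 1.77·Pd^0.52·e^(0.02·RH+f) = 11.23 μm/a
  Sd branch = 0.102·Sd^0.62·e^(0.033·RH+0.04·T) = 90.5 μm/a
  sum: 11.23 + 90.5 → r_corr = 101.7 μm/a
Convert to mass loss: 101.7 μm/a × 7.85 g/cm³ = 798.6 g·m⁻²·a⁻¹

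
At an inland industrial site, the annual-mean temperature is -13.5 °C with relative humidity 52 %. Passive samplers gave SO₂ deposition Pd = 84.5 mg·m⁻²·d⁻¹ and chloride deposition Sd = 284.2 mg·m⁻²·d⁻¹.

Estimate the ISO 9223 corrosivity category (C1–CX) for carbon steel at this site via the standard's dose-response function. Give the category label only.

C2

carbon steel: temperature factor f = +0.150·(-23.5) = -3.5250
  sulphur-dioxide contribution → 1.482 μm/a
  chloride contribution → 10.98 μm/a
  total first-year rate 12.46 μm/a
Category bounds: 1.3…25 μm/a bracket r_corr ⇒ C2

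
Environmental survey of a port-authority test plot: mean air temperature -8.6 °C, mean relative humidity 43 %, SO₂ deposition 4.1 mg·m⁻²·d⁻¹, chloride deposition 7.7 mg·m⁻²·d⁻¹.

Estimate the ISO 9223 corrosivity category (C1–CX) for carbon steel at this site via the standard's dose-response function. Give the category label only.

carbon steel: f(T) = +0.150·(T−10) [T≤10 °C] = -2.7900
  Pd branch = 1.77·Pd^0.52·e^(0.02·RH+f) = 0.5351 μm/a
  Cl⁻ term: 0.102·7.7^0.62·exp(0.033·43+0.04·-8.6) = 1.059
  sum: 0.5351 + 1.059 → r_corr = 1.595 μm/a
Category bounds: 1.3…25 μm/a bracket r_corr ⇒ C2

C2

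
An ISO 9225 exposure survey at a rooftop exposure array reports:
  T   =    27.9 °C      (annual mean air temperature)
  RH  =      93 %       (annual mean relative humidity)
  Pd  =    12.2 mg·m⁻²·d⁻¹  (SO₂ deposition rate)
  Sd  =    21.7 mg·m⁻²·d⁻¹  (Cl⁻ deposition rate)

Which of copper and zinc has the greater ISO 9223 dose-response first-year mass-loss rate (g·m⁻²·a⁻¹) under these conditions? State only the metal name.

copper

copper: f(T) = -0.080·(T−10) [T>10 °C] = -1.4320
  SO₂ term: 0.0053·12.2^0.26·exp(0.059·93-1.4320) = 0.5859
  Sd branch = 0.01025·Sd^0.27·e^(0.036·RH+0.049·T) = 2.626 μm/a
  sum: 0.5859 + 2.626 → r_corr = 3.212 μm/a
  mass loss = 3.212 μm/a × 8.96 g/cm³ = 28.78 g·m⁻²·a⁻¹
zinc: f(T) = -0.071·(T−10) [T>10 °C] = -1.2709
  SO₂ term: 0.0129·12.2^0.44·exp(0.046·93-1.2709) = 0.7844
  Sd branch = 0.0175·Sd^0.57·e^(0.008·RH+0.085·T) = 2.28 μm/a
  sum: 0.7844 + 2.28 → r_corr = 3.064 μm/a
  mass loss = 3.064 μm/a × 7.14 g/cm³ = 21.88 g·m⁻²·a⁻¹
Ordering by g·m⁻²·a⁻¹: copper (28.8) > zinc (21.9)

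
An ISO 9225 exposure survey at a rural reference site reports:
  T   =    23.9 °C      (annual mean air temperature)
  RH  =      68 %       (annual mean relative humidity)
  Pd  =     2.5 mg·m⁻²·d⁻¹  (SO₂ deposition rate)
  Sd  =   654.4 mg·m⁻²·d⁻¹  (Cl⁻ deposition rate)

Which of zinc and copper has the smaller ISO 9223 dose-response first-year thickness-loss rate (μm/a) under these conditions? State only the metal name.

copper

zinc: f(T) = -0.071·(T−10) [T>10 °C] = -0.9869
  SO₂ term: 0.0129·2.5^0.44·exp(0.046·68-0.9869) = 0.1643
  Sd branch = 0.0175·Sd^0.57·e^(0.008·RH+0.085·T) = 9.26 μm/a
  sum: 0.1643 + 9.26 → r_corr = 9.424 μm/a
copper: temperature factor f = -0.080·(13.9) = -1.1120
  SO₂ term: 0.0053·2.5^0.26·exp(0.059·68-1.1120) = 0.1222
  Sd branch = 0.01025·Sd^0.27·e^(0.036·RH+0.049·T) = 2.202 μm/a
  sum: 0.1222 + 2.202 → r_corr = 2.324 μm/a
Ordering by μm/a: zinc (9.42) > copper (2.32)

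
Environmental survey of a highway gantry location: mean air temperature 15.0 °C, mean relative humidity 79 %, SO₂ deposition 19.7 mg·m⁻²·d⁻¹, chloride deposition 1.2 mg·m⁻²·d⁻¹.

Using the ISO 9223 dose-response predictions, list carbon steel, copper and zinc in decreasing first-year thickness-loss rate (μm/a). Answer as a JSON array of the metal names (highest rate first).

["carbon steel", "zinc", "copper"]

carbon steel: temperature factor f = -0.054·(5.0) = -0.2700
  Pd branch = 1.77·Pd^0.52·e^(0.02·RH+f) = 30.9 μm/a
  Sd branch = 0.102·Sd^0.62·e^(0.033·RH+0.04·T) = 2.821 μm/a
  r_corr = 30.9 + 2.821 = 33.73 μm/a
copper: T>10 °C ⇒ hinge -0.080·(15.0−10) = -0.4000
  SO₂ term: 0.0053·19.7^0.26·exp(0.059·79-0.4000) = 0.8154
  Sd branch = 0.01025·Sd^0.27·e^(0.036·RH+0.049·T) = 0.3859 μm/a
  sum: 0.8154 + 0.3859 → r_corr = 1.201 μm/a
zinc: T>10 °C ⇒ hinge -0.071·(15.0−10) = -0.3550
  Pd branch = 0.0129·Pd^0.44·e^(0.046·RH+f) = 1.271 μm/a
  Sd branch = 0.0175·Sd^0.57·e^(0.008·RH+0.085·T) = 0.1307 μm/a
  r_corr = 1.271 + 0.1307 = 1.402 μm/a
Ordering by μm/a: carbon steel (33.7) > zinc (1.4) > copper (1.2)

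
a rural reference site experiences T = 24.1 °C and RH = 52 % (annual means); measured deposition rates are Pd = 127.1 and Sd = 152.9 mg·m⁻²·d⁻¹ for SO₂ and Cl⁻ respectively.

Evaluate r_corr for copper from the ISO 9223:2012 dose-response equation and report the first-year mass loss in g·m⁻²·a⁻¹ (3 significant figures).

copper: f(T) = -0.080·(T−10) [T>10 °C] = -1.1280
  SO₂ term: 0.0053·127.1^0.26·exp(0.059·52-1.1280) = 0.13
  Cl⁻ term: 0.01025·152.9^0.27·exp(0.036·52+0.049·24.1) = 0.8441
  r_corr = 0.13 + 0.8441 = 0.974 μm/a
Convert to mass loss: 0.974 μm/a × 8.96 g/cm³ = 8.727 g·m⁻²·a⁻¹

r_corr = 8.73 g·m⁻²·a⁻¹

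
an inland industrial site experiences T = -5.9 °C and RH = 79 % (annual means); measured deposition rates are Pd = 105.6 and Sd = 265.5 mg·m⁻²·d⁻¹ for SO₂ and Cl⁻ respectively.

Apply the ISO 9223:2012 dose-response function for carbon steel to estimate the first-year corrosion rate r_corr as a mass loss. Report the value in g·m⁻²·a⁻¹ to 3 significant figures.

r_corr = 343 g·m⁻²·a⁻¹

carbon steel: T≤10 °C ⇒ hinge +0.150·(-5.9−10) = -2.3850
  sulphur-dioxide contribution → 8.926 μm/a
  chloride contribution → 34.77 μm/a
  total first-year rate 43.7 μm/a
Convert to mass loss: 43.7 μm/a × 7.85 g/cm³ = 343 g·m⁻²·a⁻¹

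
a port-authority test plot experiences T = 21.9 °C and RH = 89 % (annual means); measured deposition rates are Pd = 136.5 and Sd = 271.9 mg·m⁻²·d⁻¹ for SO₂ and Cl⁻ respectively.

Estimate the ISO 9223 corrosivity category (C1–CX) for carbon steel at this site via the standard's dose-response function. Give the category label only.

carbon steel: temperature factor f = -0.054·(11.9) = -0.6426
  sulphur-dioxide contribution → 71.16 μm/a
  chloride contribution → 149.2 μm/a
  ⇒ r_corr(carbon steel) = 220.4 μm/a
220 μm/a falls in (200, 700] for carbon steel → category CX

CX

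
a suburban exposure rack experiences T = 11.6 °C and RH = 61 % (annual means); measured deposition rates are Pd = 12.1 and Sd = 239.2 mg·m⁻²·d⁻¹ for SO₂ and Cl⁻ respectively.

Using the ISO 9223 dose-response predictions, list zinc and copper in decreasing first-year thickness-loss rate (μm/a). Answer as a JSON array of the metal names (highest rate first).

["zinc", "copper"]

zinc: f(T) = -0.071·(T−10) [T>10 °C] = -0.1136
  sulphur-dioxide contribution → 0.5706 μm/a
  chloride contribution → 1.734 μm/a
  total first-year rate 2.305 μm/a
copper: T>10 °C ⇒ hinge -0.080·(11.6−10) = -0.1280
  sulphur-dioxide contribution → 0.326 μm/a
  chloride contribution → 0.7138 μm/a
  ⇒ r_corr(copper) = 1.04 μm/a
Ordering by μm/a: zinc (2.3) > copper (1.04)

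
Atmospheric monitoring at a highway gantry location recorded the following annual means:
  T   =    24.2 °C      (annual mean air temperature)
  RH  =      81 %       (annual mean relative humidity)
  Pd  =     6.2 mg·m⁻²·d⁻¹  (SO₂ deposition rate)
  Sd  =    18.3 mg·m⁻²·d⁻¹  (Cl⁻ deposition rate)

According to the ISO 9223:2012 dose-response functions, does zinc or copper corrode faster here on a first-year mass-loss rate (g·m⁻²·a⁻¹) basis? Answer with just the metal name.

copper

zinc: T>10 °C ⇒ hinge -0.071·(24.2−10) = -1.0082
  Pd branch = 0.0129·Pd^0.44·e^(0.046·RH+f) = 0.4361 μm/a
  Cl⁻ term: 0.0175·18.3^0.57·exp(0.008·81+0.085·24.2) = 1.372
  sum: 0.4361 + 1.372 → r_corr = 1.808 μm/a
  mass loss = 1.808 μm/a × 7.14 g/cm³ = 12.91 g·m⁻²·a⁻¹
copper: f(T) = -0.080·(T−10) [T>10 °C] = -1.1360
  SO₂ term: 0.0053·6.2^0.26·exp(0.059·81-1.1360) = 0.3254
  Sd branch = 0.01025·Sd^0.27·e^(0.036·RH+0.049·T) = 1.358 μm/a
  sum: 0.3254 + 1.358 → r_corr = 1.684 μm/a
  mass loss = 1.684 μm/a × 8.96 g/cm³ = 15.09 g·m⁻²·a⁻¹
Ordering by g·m⁻²·a⁻¹: copper (15.1) > zinc (12.9)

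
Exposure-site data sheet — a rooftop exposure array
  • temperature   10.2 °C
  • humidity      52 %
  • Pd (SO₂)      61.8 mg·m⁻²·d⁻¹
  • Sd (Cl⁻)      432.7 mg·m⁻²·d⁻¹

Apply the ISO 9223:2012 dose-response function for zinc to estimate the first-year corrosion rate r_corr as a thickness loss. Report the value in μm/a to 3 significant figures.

zinc: T>10 °C ⇒ hinge -0.071·(10.2−10) = -0.0142
  SO₂ term: 0.0129·61.8^0.44·exp(0.046·52-0.0142) = 0.8537
  Cl⁻ term: 0.0175·432.7^0.57·exp(0.008·52+0.085·10.2) = 2.008
  sum: 0.8537 + 2.008 → r_corr = 2.862 μm/a

r_corr = 2.86 μm/a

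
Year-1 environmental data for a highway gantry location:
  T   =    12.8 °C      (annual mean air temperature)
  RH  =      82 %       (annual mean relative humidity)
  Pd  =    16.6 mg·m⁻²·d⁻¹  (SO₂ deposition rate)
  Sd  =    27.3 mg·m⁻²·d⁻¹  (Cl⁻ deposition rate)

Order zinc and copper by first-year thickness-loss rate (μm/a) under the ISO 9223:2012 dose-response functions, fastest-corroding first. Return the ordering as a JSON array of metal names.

zinc: temperature factor f = -0.071·(2.8) = -0.1988
  sulphur-dioxide contribution → 1.582 μm/a
  chloride contribution → 0.6593 μm/a
  total first-year rate 2.241 μm/a
copper: temperature factor f = -0.080·(2.8) = -0.2240
  sulphur-dioxide contribution → 1.11 μm/a
  chloride contribution → 0.8973 μm/a
  total first-year rate 2.007 μm/a
Ordering by μm/a: zinc (2.24) > copper (2.01)

["zinc", "copper"]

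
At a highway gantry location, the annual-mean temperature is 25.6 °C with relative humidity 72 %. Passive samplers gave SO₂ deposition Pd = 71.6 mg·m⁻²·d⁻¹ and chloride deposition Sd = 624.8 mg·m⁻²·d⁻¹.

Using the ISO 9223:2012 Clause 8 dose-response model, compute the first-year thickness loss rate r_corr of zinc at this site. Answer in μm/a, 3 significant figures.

r_corr = 11.5 μm/a

zinc: T>10 °C ⇒ hinge -0.071·(25.6−10) = -1.1076
  SO₂ term: 0.0129·71.6^0.44·exp(0.046·72-1.1076) = 0.7658
  Sd branch = 0.0175·Sd^0.57·e^(0.008·RH+0.085·T) = 10.76 μm/a
  r_corr = 0.7658 + 10.76 = 11.53 μm/a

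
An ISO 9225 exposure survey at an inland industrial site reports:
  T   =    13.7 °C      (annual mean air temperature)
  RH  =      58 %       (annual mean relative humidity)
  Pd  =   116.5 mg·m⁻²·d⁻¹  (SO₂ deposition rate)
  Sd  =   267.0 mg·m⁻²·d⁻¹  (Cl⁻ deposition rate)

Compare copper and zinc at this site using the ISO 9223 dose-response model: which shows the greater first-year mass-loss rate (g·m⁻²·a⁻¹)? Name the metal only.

zinc

copper: f(T) = -0.080·(T−10) [T>10 °C] = -0.2960
  Pd branch = 0.0053·Pd^0.26·e^(0.059·RH+f) = 0.416 μm/a
  Cl⁻ term: 0.01025·267.0^0.27·exp(0.036·58+0.049·13.7) = 0.7315
  sum: 0.416 + 0.7315 → r_corr = 1.148 μm/a
  mass loss = 1.148 μm/a × 8.96 g/cm³ = 10.28 g·m⁻²·a⁻¹
zinc: T>10 °C ⇒ hinge -0.071·(13.7−10) = -0.2627
  SO₂ term: 0.0129·116.5^0.44·exp(0.046·58-0.2627) = 1.16
  Sd branch = 0.0175·Sd^0.57·e^(0.008·RH+0.085·T) = 2.155 μm/a
  sum: 1.16 + 2.155 → r_corr = 3.315 μm/a
  mass loss = 3.315 μm/a × 7.14 g/cm³ = 23.67 g·m⁻²·a⁻¹
Ordering by g·m⁻²·a⁻¹: zinc (23.7) > copper (10.3)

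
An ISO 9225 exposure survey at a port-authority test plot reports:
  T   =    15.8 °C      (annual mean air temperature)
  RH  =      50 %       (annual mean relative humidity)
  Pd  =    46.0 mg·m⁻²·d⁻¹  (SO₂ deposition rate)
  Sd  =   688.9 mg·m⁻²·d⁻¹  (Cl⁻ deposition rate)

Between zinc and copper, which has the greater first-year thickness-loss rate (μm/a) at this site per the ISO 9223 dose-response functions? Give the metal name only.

zinc: T>10 °C ⇒ hinge -0.071·(15.8−10) = -0.4118
  Pd branch = 0.0129·Pd^0.44·e^(0.046·RH+f) = 0.4594 μm/a
  Sd branch = 0.0175·Sd^0.57·e^(0.008·RH+0.085·T) = 4.147 μm/a
  sum: 0.4594 + 4.147 → r_corr = 4.607 μm/a
copper: f(T) = -0.080·(T−10) [T>10 °C] = -0.4640
  Pd branch = 0.0053·Pd^0.26·e^(0.059·RH+f) = 0.1723 μm/a
  Sd branch = 0.01025·Sd^0.27·e^(0.036·RH+0.049·T) = 0.7852 μm/a
  r_corr = 0.1723 + 0.7852 = 0.9575 μm/a
Ordering by μm/a: zinc (4.61) > copper (0.957)

zinc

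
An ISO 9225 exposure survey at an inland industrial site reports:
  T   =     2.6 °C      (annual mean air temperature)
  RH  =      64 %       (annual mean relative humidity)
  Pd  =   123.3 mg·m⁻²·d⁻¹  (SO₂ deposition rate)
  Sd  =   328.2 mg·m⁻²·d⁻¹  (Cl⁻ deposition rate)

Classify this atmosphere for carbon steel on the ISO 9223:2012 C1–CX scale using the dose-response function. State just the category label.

carbon steel: f(T) = +0.150·(T−10) [T≤10 °C] = -1.1100
  Pd branch = 1.77·Pd^0.52·e^(0.02·RH+f) = 25.65 μm/a
  Cl⁻ term: 0.102·328.2^0.62·exp(0.033·64+0.04·2.6) = 33.96
  sum: 25.65 + 33.96 → r_corr = 59.61 μm/a
59.6 μm/a falls in (50, 80] for carbon steel → category C4

C4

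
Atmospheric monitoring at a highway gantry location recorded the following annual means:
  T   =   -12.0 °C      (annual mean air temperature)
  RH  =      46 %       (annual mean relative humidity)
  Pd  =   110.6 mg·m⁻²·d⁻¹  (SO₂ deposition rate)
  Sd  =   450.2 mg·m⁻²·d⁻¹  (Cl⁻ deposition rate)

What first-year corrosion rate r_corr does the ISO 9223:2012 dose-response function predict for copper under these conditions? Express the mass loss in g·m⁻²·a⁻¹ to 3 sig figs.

copper: temperature factor f = +0.126·(-22.0) = -2.7720
  SO₂ term: 0.0053·110.6^0.26·exp(0.059·46-2.7720) = 0.017
  Cl⁻ term: 0.01025·450.2^0.27·exp(0.036·46+0.049·-12.0) = 0.1552
  sum: 0.017 + 0.1552 → r_corr = 0.1722 μm/a
Convert to mass loss: 0.1722 μm/a × 8.96 g/cm³ = 1.543 g·m⁻²·a⁻¹

r_corr = 1.54 g·m⁻²·a⁻¹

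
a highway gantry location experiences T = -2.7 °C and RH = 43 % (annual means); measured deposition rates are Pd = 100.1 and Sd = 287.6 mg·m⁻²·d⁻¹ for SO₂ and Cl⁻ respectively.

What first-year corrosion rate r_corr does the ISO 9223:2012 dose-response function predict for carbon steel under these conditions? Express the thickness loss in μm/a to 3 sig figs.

r_corr = 19.5 μm/a

carbon steel: temperature factor f = +0.150·(-12.7) = -1.9050
  sulphur-dioxide contribution → 6.829 μm/a
  chloride contribution → 12.66 μm/a
  ⇒ r_corr(carbon steel) = 19.49 μm/a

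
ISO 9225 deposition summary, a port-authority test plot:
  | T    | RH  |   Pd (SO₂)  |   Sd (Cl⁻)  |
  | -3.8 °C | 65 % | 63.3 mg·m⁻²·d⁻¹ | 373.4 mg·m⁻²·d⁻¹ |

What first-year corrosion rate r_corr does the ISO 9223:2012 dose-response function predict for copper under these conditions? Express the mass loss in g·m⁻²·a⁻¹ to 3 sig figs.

copper: temperature factor f = +0.126·(-13.8) = -1.7388
  SO₂ term: 0.0053·63.3^0.26·exp(0.059·65-1.7388) = 0.1268
  Sd branch = 0.01025·Sd^0.27·e^(0.036·RH+0.049·T) = 0.4371 μm/a
  sum: 0.1268 + 0.4371 → r_corr = 0.5639 μm/a
Convert to mass loss: 0.5639 μm/a × 8.96 g/cm³ = 5.052 g·m⁻²·a⁻¹

r_corr = 5.05 g·m⁻²·a⁻¹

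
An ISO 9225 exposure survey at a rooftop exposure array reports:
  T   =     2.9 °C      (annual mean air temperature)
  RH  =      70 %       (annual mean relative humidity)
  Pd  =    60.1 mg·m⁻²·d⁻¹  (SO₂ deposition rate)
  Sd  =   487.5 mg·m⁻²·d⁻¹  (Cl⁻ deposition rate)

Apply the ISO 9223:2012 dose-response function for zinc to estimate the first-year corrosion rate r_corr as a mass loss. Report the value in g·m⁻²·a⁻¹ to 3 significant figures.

zinc: temperature factor f = +0.038·(-7.1) = -0.2698
  SO₂ term: 0.0129·60.1^0.44·exp(0.046·70-0.2698) = 1.495
  Cl⁻ term: 0.0175·487.5^0.57·exp(0.008·70+0.085·2.9) = 1.335
  sum: 1.495 + 1.335 → r_corr = 2.83 μm/a
Convert to mass loss: 2.83 μm/a × 7.14 g/cm³ = 20.2 g·m⁻²·a⁻¹

r_corr = 20.2 g·m⁻²·a⁻¹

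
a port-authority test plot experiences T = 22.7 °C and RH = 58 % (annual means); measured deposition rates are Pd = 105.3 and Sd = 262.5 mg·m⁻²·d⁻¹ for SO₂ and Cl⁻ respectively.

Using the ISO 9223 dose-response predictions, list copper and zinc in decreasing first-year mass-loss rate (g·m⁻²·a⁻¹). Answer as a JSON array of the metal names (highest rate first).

["zinc", "copper"]

copper: temperature factor f = -0.080·(12.7) = -1.0160
  sulphur-dioxide contribution → 0.1973 μm/a
  chloride contribution → 1.132 μm/a
  total first-year rate 1.329 μm/a
  mass loss = 1.329 μm/a × 8.96 g/cm³ = 11.91 g·m⁻²·a⁻¹
zinc: f(T) = -0.071·(T−10) [T>10 °C] = -0.9017
  sulphur-dioxide contribution → 0.5855 μm/a
  chloride contribution → 4.586 μm/a
  ⇒ r_corr(zinc) = 5.171 μm/a
  mass loss = 5.171 μm/a × 7.14 g/cm³ = 36.92 g·m⁻²·a⁻¹
Ordering by g·m⁻²·a⁻¹: zinc (36.9) > copper (11.9)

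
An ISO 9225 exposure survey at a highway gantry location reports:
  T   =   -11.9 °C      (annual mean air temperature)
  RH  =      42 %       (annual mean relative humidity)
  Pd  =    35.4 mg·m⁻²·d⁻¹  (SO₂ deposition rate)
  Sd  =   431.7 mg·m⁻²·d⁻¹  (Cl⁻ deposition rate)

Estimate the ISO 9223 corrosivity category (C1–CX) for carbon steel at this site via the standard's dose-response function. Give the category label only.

C2

carbon steel: f(T) = +0.150·(T−10) [T≤10 °C] = -3.2850
  Pd branch = 1.77·Pd^0.52·e^(0.02·RH+f) = 0.9809 μm/a
  Cl⁻ term: 0.102·431.7^0.62·exp(0.033·42+0.04·-11.9) = 10.9
  sum: 0.9809 + 10.9 → r_corr = 11.89 μm/a
ISO 9223 Table 2 (carbon steel): 1.3 < 11.9 ≤ 25 μm/a ⇒ C2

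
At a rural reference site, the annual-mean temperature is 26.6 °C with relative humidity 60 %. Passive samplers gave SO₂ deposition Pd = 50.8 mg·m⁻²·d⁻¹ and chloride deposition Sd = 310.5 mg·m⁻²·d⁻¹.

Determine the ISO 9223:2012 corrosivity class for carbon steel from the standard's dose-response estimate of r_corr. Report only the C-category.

C5

carbon steel: f(T) = -0.054·(T−10) [T>10 °C] = -0.8964
  sulphur-dioxide contribution → 18.49 μm/a
  chloride contribution → 75.11 μm/a
  total first-year rate 93.59 μm/a
ISO 9223 Table 2 (carbon steel): 80 < 93.6 ≤ 200 μm/a ⇒ C5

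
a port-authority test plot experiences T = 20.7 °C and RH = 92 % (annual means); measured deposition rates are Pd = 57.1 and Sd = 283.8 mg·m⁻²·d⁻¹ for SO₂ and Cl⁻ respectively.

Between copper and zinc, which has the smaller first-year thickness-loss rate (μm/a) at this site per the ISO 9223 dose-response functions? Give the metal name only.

copper

copper: f(T) = -0.080·(T−10) [T>10 °C] = -0.8560
  sulphur-dioxide contribution → 1.468 μm/a
  chloride contribution → 3.564 μm/a
  total first-year rate 5.031 μm/a
zinc: temperature factor f = -0.071·(10.7) = -0.7597
  sulphur-dioxide contribution → 2.463 μm/a
  chloride contribution → 5.309 μm/a
  ⇒ r_corr(zinc) = 7.773 μm/a
Ordering by μm/a: zinc (7.77) > copper (5.03)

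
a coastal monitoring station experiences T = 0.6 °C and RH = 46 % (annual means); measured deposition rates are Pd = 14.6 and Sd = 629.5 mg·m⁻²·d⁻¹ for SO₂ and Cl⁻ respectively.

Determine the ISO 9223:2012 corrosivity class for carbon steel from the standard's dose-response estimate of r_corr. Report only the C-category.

carbon steel: T≤10 °C ⇒ hinge +0.150·(0.6−10) = -1.4100
  SO₂ term: 1.77·14.6^0.52·exp(0.02·46-1.4100) = 4.372
  Sd branch = 0.102·Sd^0.62·e^(0.033·RH+0.04·T) = 25.92 μm/a
  r_corr = 4.372 + 25.92 = 30.29 μm/a
ISO 9223 Table 2 (carbon steel): 25 < 30.3 ≤ 50 μm/a ⇒ C3

C3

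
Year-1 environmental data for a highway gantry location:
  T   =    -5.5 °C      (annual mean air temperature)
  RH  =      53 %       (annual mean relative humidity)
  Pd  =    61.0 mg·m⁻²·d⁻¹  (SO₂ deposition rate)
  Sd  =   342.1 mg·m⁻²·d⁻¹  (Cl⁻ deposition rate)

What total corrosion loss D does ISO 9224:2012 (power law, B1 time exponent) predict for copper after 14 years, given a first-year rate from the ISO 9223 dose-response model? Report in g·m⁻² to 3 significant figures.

D(14) = 15.9 g·m⁻²

copper: T≤10 °C ⇒ hinge +0.126·(-5.5−10) = -1.9530
  Pd branch = 0.0053·Pd^0.26·e^(0.059·RH+f) = 0.04993 μm/a
  Sd branch = 0.01025·Sd^0.27·e^(0.036·RH+0.049·T) = 0.255 μm/a
  sum: 0.04993 + 0.255 → r_corr = 0.3049 μm/a
ISO 9224: D(t) = r_corr · t^b with b = 0.667 (copper, B1)
  D(14) = 0.3049 × 14^0.667 = 0.3049 × 5.814 = 1.773 μm
  Mass loss = 1.773 μm × 8.96 g/cm³ = 15.88 g·m⁻²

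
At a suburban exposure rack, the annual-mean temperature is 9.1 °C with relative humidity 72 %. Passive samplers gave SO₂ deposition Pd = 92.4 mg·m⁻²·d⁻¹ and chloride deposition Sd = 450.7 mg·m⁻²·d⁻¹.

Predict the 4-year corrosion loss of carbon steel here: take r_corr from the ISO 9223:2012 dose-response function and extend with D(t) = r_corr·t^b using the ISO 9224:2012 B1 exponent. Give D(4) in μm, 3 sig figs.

D(4) = 286 μm

carbon steel: temperature factor f = +0.150·(-0.9) = -0.1350
  SO₂ term: 1.77·92.4^0.52·exp(0.02·72-0.1350) = 68.69
  Sd branch = 0.102·Sd^0.62·e^(0.033·RH+0.04·T) = 69.82 μm/a
  r_corr = 68.69 + 69.82 = 138.5 μm/a
Long-term exponent b (ISO 9224 Table 2, B1) = 0.523
  D(4) = 138.5 × 4^0.523 = 138.5 × 2.065 = 286 μm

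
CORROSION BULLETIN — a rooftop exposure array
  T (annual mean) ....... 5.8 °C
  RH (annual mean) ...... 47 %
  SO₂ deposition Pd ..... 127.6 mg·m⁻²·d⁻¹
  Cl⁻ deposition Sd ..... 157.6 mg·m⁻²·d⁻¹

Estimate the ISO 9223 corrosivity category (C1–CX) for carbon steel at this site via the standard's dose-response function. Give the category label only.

C3

carbon steel: temperature factor f = +0.150·(-4.2) = -0.6300
  Pd branch = 1.77·Pd^0.52·e^(0.02·RH+f) = 30.04 μm/a
  Cl⁻ term: 0.102·157.6^0.62·exp(0.033·47+0.04·5.8) = 13.98
  sum: 30.04 + 13.98 → r_corr = 44.01 μm/a
ISO 9223 Table 2 (carbon steel): 25 < 44 ≤ 50 μm/a ⇒ C3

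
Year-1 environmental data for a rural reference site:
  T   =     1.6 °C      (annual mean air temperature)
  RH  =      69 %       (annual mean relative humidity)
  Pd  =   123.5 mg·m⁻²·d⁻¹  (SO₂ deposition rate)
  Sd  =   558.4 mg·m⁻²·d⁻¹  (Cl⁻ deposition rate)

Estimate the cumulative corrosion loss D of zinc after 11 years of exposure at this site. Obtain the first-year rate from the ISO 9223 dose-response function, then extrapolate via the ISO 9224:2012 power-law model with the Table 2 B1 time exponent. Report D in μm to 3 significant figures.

D(11) = 22.1 μm

zinc: T≤10 °C ⇒ hinge +0.038·(1.6−10) = -0.3192
  Pd branch = 0.0129·Pd^0.44·e^(0.046·RH+f) = 1.865 μm/a
  Sd branch = 0.0175·Sd^0.57·e^(0.008·RH+0.085·T) = 1.281 μm/a
  sum: 1.865 + 1.281 → r_corr = 3.146 μm/a
Long-term exponent b (ISO 9224 Table 2, B1) = 0.813
  D(11) = 3.146 × 11^0.813 = 3.146 × 7.025 = 22.1 μm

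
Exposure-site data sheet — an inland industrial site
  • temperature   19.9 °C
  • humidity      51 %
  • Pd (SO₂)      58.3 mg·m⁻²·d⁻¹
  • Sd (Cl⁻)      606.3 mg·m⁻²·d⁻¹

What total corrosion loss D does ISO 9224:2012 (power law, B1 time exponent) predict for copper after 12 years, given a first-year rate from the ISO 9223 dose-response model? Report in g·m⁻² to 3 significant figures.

copper: temperature factor f = -0.080·(9.9) = -0.7920
  SO₂ term: 0.0053·58.3^0.26·exp(0.059·51-0.7920) = 0.14
  Cl⁻ term: 0.01025·606.3^0.27·exp(0.036·51+0.049·19.9) = 0.9614
  r_corr = 0.14 + 0.9614 = 1.101 μm/a
Power-law: D(12) = r_corr · 12^0.667
  D(12) = 1.101 × 12^0.667 = 1.101 × 5.246 = 5.778 μm
  Mass loss = 5.778 μm × 8.96 g/cm³ = 51.77 g·m⁻²

D(12) = 51.8 g·m⁻²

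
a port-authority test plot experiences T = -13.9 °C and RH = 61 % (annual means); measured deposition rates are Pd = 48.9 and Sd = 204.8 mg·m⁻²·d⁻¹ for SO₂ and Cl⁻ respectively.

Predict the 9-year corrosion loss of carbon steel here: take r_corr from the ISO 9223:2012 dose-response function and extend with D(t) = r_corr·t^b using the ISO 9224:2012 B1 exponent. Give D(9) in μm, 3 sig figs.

D(9) = 41.4 μm

carbon steel: T≤10 °C ⇒ hinge +0.150·(-13.9−10) = -3.5850
  Pd branch = 1.77·Pd^0.52·e^(0.02·RH+f) = 1.257 μm/a
  Cl⁻ term: 0.102·204.8^0.62·exp(0.033·61+0.04·-13.9) = 11.87
  r_corr = 1.257 + 11.87 = 13.13 μm/a
Power-law: D(9) = r_corr · 9^0.523
  D(9) = 13.13 × 9^0.523 = 13.13 × 3.156 = 41.42 μm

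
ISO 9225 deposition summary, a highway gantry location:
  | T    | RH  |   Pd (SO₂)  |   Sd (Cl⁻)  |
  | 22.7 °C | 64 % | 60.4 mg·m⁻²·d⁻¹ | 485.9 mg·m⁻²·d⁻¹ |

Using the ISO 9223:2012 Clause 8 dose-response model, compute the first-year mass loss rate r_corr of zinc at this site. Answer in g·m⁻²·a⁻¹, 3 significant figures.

zinc: f(T) = -0.071·(T−10) [T>10 °C] = -0.9017
  sulphur-dioxide contribution → 0.6042 μm/a
  chloride contribution → 6.834 μm/a
  ⇒ r_corr(zinc) = 7.439 μm/a
Convert to mass loss: 7.439 μm/a × 7.14 g/cm³ = 53.11 g·m⁻²·a⁻¹

r_corr = 53.1 g·m⁻²·a⁻¹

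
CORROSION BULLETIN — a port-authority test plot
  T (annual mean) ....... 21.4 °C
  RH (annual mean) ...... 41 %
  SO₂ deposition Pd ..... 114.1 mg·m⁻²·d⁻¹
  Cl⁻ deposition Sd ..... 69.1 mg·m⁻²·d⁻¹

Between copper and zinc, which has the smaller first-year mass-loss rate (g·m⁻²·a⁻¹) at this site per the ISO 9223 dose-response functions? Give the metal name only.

copper: T>10 °C ⇒ hinge -0.080·(21.4−10) = -0.9120
  SO₂ term: 0.0053·114.1^0.26·exp(0.059·41-0.9120) = 0.08197
  Sd branch = 0.01025·Sd^0.27·e^(0.036·RH+0.049·T) = 0.4016 μm/a
  r_corr = 0.08197 + 0.4016 = 0.4836 μm/a
  mass loss = 0.4836 μm/a × 8.96 g/cm³ = 4.333 g·m⁻²·a⁻¹
zinc: f(T) = -0.071·(T−10) [T>10 °C] = -0.8094
  SO₂ term: 0.0129·114.1^0.44·exp(0.046·41-0.8094) = 0.3043
  Sd branch = 0.0175·Sd^0.57·e^(0.008·RH+0.085·T) = 1.675 μm/a
  r_corr = 0.3043 + 1.675 = 1.979 μm/a
  mass loss = 1.979 μm/a × 7.14 g/cm³ = 14.13 g·m⁻²·a⁻¹
Ordering by g·m⁻²·a⁻¹: zinc (14.1) > copper (4.33)

copper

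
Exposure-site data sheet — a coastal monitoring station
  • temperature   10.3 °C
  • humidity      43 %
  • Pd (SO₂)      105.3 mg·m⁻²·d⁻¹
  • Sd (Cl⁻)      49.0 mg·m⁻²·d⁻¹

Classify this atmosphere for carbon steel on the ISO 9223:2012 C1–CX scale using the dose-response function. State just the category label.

carbon steel: T>10 °C ⇒ hinge -0.054·(10.3−10) = -0.0162
  SO₂ term: 1.77·105.3^0.52·exp(0.02·43-0.0162) = 46.35
  Sd branch = 0.102·Sd^0.62·e^(0.033·RH+0.04·T) = 7.107 μm/a
  r_corr = 46.35 + 7.107 = 53.46 μm/a
ISO 9223 Table 2 (carbon steel): 50 < 53.5 ≤ 80 μm/a ⇒ C4

C4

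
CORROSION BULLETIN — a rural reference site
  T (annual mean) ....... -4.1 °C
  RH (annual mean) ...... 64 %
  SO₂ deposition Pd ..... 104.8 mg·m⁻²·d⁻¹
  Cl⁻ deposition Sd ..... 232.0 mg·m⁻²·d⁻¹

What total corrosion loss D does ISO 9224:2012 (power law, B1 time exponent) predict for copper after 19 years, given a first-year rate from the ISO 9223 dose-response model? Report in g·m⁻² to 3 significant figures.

D(19) = 31.7 g·m⁻²

copper: f(T) = +0.126·(T−10) [T≤10 °C] = -1.7766
  sulphur-dioxide contribution → 0.1312 μm/a
  chloride contribution → 0.3654 μm/a
  total first-year rate 0.4966 μm/a
Long-term exponent b (ISO 9224 Table 2, B1) = 0.667
  D(19) = 0.4966 × 19^0.667 = 0.4966 × 7.127 = 3.539 μm
  Mass loss = 3.539 μm × 8.96 g/cm³ = 31.71 g·m⁻²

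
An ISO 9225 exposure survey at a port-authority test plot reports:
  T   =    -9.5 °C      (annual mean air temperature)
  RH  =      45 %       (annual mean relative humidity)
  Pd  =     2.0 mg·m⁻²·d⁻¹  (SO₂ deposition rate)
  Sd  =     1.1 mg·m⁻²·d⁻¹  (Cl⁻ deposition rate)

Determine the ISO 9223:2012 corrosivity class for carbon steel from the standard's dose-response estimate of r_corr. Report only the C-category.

C1

carbon steel: f(T) = +0.150·(T−10) [T≤10 °C] = -2.9250
  Pd branch = 1.77·Pd^0.52·e^(0.02·RH+f) = 0.335 μm/a
  Sd branch = 0.102·Sd^0.62·e^(0.033·RH+0.04·T) = 0.3267 μm/a
  r_corr = 0.335 + 0.3267 = 0.6617 μm/a
ISO 9223 Table 2 (carbon steel): 0 < 0.662 ≤ 1.3 μm/a ⇒ C1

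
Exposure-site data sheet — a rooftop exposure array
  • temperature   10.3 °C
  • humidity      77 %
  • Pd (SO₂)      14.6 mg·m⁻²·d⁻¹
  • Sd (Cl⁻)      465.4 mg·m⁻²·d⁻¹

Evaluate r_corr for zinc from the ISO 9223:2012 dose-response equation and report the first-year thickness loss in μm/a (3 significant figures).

r_corr = 4.00 μm/a

zinc: T>10 °C ⇒ hinge -0.071·(10.3−10) = -0.0213
  sulphur-dioxide contribution → 1.419 μm/a
  chloride contribution → 2.579 μm/a
  ⇒ r_corr(zinc) = 3.998 μm/a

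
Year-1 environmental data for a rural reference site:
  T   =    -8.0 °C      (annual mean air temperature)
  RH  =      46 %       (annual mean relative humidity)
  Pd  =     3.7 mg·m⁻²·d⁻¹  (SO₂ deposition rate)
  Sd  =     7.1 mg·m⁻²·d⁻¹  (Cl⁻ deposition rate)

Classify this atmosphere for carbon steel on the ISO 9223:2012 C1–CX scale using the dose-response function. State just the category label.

carbon steel: f(T) = +0.150·(T−10) [T≤10 °C] = -2.7000
  Pd branch = 1.77·Pd^0.52·e^(0.02·RH+f) = 0.5894 μm/a
  Cl⁻ term: 0.102·7.1^0.62·exp(0.033·46+0.04·-8.0) = 1.139
  r_corr = 0.5894 + 1.139 = 1.729 μm/a
ISO 9223 Table 2 (carbon steel): 1.3 < 1.73 ≤ 25 μm/a ⇒ C2

C2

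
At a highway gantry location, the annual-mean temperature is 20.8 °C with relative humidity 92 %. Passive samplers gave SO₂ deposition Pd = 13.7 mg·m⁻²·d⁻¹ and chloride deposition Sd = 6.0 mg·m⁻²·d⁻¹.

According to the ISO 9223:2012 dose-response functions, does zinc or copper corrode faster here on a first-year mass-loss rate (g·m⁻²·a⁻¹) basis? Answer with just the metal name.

copper

zinc: temperature factor f = -0.071·(10.8) = -0.7668
  sulphur-dioxide contribution → 1.305 μm/a
  chloride contribution → 0.5944 μm/a
  ⇒ r_corr(zinc) = 1.9 μm/a
  mass loss = 1.9 μm/a × 7.14 g/cm³ = 13.56 g·m⁻²·a⁻¹
copper: f(T) = -0.080·(T−10) [T>10 °C] = -0.8640
  sulphur-dioxide contribution → 1.004 μm/a
  chloride contribution → 1.264 μm/a
  ⇒ r_corr(copper) = 2.269 μm/a
  mass loss = 2.269 μm/a × 8.96 g/cm³ = 20.33 g·m⁻²·a⁻¹
Ordering by g·m⁻²·a⁻¹: copper (20.3) > zinc (13.6)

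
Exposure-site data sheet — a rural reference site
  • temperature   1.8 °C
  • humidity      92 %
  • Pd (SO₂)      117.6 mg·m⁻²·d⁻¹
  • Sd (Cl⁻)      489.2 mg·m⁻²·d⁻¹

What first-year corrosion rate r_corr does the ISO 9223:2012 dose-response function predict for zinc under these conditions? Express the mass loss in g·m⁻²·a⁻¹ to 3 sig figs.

zinc: T≤10 °C ⇒ hinge +0.038·(1.8−10) = -0.3116
  Pd branch = 0.0129·Pd^0.44·e^(0.046·RH+f) = 5.299 μm/a
  Cl⁻ term: 0.0175·489.2^0.57·exp(0.008·92+0.085·1.8) = 1.453
  r_corr = 5.299 + 1.453 = 6.751 μm/a
Convert to mass loss: 6.751 μm/a × 7.14 g/cm³ = 48.2 g·m⁻²·a⁻¹

r_corr = 48.2 g·m⁻²·a⁻¹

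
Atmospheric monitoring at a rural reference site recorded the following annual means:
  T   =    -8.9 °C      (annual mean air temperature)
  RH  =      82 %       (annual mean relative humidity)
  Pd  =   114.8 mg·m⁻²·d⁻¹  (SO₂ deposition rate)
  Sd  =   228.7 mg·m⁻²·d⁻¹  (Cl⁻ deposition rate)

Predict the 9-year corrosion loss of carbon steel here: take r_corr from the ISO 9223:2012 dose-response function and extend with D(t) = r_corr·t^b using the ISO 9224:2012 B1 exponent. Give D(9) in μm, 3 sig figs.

D(9) = 118 μm

carbon steel: f(T) = +0.150·(T−10) [T≤10 °C] = -2.8350
  Pd branch = 1.77·Pd^0.52·e^(0.02·RH+f) = 6.312 μm/a
  Sd branch = 0.102·Sd^0.62·e^(0.033·RH+0.04·T) = 31.04 μm/a
  sum: 6.312 + 31.04 → r_corr = 37.35 μm/a
ISO 9224: D(t) = r_corr · t^b with b = 0.523 (carbon steel, B1)
  D(9) = 37.35 × 9^0.523 = 37.35 × 3.156 = 117.9 μm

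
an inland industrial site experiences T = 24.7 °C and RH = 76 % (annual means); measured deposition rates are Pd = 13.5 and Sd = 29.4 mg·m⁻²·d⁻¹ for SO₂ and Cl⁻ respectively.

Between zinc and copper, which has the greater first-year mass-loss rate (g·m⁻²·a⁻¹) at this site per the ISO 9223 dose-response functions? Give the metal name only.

zinc: temperature factor f = -0.071·(14.7) = -1.0437
  SO₂ term: 0.0129·13.5^0.44·exp(0.046·76-1.0437) = 0.4709
  Cl⁻ term: 0.0175·29.4^0.57·exp(0.008·76+0.085·24.7) = 1.802
  r_corr = 0.4709 + 1.802 = 2.273 μm/a
  mass loss = 2.273 μm/a × 7.14 g/cm³ = 16.23 g·m⁻²·a⁻¹
copper: T>10 °C ⇒ hinge -0.080·(24.7−10) = -1.1760
  SO₂ term: 0.0053·13.5^0.26·exp(0.059·76-1.1760) = 0.285
  Sd branch = 0.01025·Sd^0.27·e^(0.036·RH+0.049·T) = 1.321 μm/a
  sum: 0.285 + 1.321 → r_corr = 1.606 μm/a
  mass loss = 1.606 μm/a × 8.96 g/cm³ = 14.39 g·m⁻²·a⁻¹
Ordering by g·m⁻²·a⁻¹: zinc (16.2) > copper (14.4)

zinc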